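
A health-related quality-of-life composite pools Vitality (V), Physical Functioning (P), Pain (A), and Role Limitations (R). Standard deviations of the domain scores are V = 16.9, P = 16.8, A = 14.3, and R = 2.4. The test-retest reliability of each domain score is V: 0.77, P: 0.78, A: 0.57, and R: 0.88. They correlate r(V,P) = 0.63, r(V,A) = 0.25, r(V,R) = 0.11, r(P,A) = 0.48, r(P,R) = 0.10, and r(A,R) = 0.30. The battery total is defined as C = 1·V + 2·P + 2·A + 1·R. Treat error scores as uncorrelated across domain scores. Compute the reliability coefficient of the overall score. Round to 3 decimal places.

Var(C) = 16.9² + 2²·16.8² + 2²·14.3² + 2.4² + 2·[2·16.9·16.8·0.63 + 2·16.9·14.3·0.25 + 16.9·2.4·0.11 + 4·16.8·14.3·0.48 + 2·16.8·2.4·0.10 + 2·14.3·2.4·0.30] = 2238.29 + 1945.91 = 4184.2.
Because errors are independent across components, Cov(Tᵢ,Tⱼ) = Cov(Xᵢ,Xⱼ); the off-diagonal part of the true-score variance is the same as above.
True-score variance = [16.9²·0.77 + 2²·16.8²·0.78 + 2²·14.3²·0.57 + 2.4²·0.88] + 1945.91 = 1571.81 + 1945.91 = 3517.72.
Reliability = 3517.72 / 4184.2 = 0.841.

0.841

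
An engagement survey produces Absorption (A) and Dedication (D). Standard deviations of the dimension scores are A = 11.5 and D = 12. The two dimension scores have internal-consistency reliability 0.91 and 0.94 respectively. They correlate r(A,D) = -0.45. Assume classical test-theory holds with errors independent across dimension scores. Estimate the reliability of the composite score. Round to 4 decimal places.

Var(A+D) = 11.5² + 12² + 2·[11.5·12·(-0.45)] = 276.25 − 124.2 = 152.05.
With uncorrelated errors the cross-covariances are all true-score covariance, so they carry over unchanged; only the diagonal terms shrink to ρᵢσᵢ².
True-score variance = [11.5²·0.91 + 12²·0.94] − 124.2 = 255.707 − 124.2 = 131.507.
Reliability = 131.507 / 152.05 = 0.8649.

0.8649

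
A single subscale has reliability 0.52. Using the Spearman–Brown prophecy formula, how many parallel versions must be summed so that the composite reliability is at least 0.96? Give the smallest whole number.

k ≥ ρ*(1−ρ₁)/(ρ₁(1−ρ*)) = 0.96·0.48 / (0.52·0.04) = 22.154.
Smallest integer k = 23.

23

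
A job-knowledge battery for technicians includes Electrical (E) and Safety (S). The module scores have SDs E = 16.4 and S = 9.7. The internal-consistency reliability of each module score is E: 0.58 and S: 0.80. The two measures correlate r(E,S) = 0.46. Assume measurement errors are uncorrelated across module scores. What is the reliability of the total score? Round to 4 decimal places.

0.7413

Var(E+S) = 16.4² + 9.7² + 2·[16.4·9.7·0.46] = 363.05 + 146.354 = 509.404.
With uncorrelated errors the cross-covariances are all true-score covariance, so they carry over unchanged; only the diagonal terms shrink to ρᵢσᵢ².
True-score variance = [16.4²·0.58 + 9.7²·0.80] + 146.354 = 231.269 + 146.354 = 377.622.
Reliability = 377.622 / 509.404 = 0.7413.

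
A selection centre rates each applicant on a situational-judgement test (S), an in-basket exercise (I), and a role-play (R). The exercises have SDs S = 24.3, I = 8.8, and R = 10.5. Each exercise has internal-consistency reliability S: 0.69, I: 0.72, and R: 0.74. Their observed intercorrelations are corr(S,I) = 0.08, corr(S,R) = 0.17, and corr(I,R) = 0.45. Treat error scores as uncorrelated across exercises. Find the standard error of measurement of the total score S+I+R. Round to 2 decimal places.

Var(total) = 778.18 + 204.125 = 982.305.
True-score variance = 544.78 + 204.125 = 748.905, so reliability = 0.7624.
Error variance = 982.305 − 748.905 = 233.4; SEM = √233.4 = 15.28.

15.28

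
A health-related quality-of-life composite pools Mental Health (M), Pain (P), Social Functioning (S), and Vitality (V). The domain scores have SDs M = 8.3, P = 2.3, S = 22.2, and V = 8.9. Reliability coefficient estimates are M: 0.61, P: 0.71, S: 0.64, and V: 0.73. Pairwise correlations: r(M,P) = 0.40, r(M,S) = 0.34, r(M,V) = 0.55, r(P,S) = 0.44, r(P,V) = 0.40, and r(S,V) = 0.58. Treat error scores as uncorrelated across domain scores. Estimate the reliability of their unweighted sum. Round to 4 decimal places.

0.8039

Var(M+P+S+V) = 8.3² + 2.3² + 22.2² + 8.9² + 2·[8.3·2.3·0.40 + 8.3·22.2·0.34 + 8.3·8.9·0.55 + 2.3·22.2·0.44 + 2.3·8.9·0.40 + 22.2·8.9·0.58] = 646.23 + 512.327 = 1158.56.
Because errors are independent across components, Cov(Tᵢ,Tⱼ) = Cov(Xᵢ,Xⱼ); the off-diagonal part of the true-score variance is the same as above.
True-score variance = [8.3²·0.61 + 2.3²·0.71 + 22.2²·0.64 + 8.9²·0.73] + 512.327 = 419.02 + 512.327 = 931.347.
Reliability = 931.347 / 1158.56 = 0.8039.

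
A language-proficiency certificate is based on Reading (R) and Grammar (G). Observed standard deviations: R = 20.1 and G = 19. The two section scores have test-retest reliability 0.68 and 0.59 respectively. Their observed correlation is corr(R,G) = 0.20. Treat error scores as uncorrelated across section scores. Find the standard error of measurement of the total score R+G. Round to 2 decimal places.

16.65

Var(total) = 765.01 + 152.76 = 917.77.
True-score variance = 487.717 + 152.76 = 640.477, so reliability = 0.6979.
Error variance = 917.77 − 640.477 = 277.293; SEM = √277.293 = 16.65.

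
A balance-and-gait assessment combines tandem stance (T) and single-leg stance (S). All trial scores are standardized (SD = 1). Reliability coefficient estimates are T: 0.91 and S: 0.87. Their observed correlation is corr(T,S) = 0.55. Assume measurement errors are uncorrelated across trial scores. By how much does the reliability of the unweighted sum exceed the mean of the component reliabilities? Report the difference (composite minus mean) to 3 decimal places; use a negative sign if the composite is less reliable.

0.039

Var(sum) = 2 + 1.1 = 3.1; true-score variance = 1.78 + 1.1 = 2.88; composite reliability = 0.9290.
Mean component reliability = 0.8900.
Difference = 0.9290 − 0.8900 = 0.039.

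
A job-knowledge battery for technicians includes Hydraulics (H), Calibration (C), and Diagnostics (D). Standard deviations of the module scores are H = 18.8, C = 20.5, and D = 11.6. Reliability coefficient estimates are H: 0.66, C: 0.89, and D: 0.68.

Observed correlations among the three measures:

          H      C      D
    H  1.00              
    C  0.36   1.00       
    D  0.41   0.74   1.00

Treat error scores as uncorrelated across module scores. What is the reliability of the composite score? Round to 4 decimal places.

0.8780

Var(H+C+D) = 18.8² + 20.5² + 11.6² + 2·[18.8·20.5·0.36 + 18.8·11.6·0.41 + 20.5·11.6·0.74] = 908.25 + 808.258 = 1716.51.
Because errors are independent across components, Cov(Tᵢ,Tⱼ) = Cov(Xᵢ,Xⱼ); the off-diagonal part of the true-score variance is the same as above.
True-score variance = [18.8²·0.66 + 20.5²·0.89 + 11.6²·0.68] + 808.258 = 698.794 + 808.258 = 1507.05.
Reliability = 1507.05 / 1716.51 = 0.8780.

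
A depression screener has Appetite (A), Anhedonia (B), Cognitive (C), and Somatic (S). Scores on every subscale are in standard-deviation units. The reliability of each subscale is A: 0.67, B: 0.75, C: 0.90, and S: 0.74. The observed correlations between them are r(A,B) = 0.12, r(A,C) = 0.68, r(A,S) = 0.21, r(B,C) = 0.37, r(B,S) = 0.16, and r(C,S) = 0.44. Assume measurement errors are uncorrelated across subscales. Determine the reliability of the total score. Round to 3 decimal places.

0.882

Var(A+B+C+S) = 4 + 2·[0.12 + 0.68 + 0.21 + 0.37 + 0.16 + 0.44] = 4 + 3.96 = 7.96.
With uncorrelated errors the cross-covariances are all true-score covariance, so they carry over unchanged; only the diagonal terms shrink to ρᵢσᵢ².
True-score variance = [0.67 + 0.75 + 0.90 + 0.74] + 3.96 = 3.06 + 3.96 = 7.02.
Reliability = 7.02 / 7.96 = 0.882.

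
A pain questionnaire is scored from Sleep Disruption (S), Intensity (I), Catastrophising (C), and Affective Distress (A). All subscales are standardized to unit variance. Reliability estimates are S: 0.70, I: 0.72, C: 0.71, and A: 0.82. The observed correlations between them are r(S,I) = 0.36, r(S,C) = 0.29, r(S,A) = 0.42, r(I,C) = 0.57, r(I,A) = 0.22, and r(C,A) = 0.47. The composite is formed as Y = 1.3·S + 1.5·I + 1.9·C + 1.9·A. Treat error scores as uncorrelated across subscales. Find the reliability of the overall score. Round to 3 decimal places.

0.882

Var(Y) = 1.3² + 1.5² + 1.9² + 1.9² + 2·[1.95·0.36 + 2.47·0.29 + 2.47·0.42 + 2.85·0.57 + 2.85·0.22 + 3.61·0.47] = 11.16 + 12.8078 = 23.9678.
Under uncorrelated errors the observed covariances equal the true-score covariances, so only the own-variance terms attenuate.
True-score variance = [1.3²·0.70 + 1.5²·0.72 + 1.9²·0.71 + 1.9²·0.82] + 12.8078 = 8.3263 + 12.8078 = 21.1341.
Reliability = 21.1341 / 23.9678 = 0.882.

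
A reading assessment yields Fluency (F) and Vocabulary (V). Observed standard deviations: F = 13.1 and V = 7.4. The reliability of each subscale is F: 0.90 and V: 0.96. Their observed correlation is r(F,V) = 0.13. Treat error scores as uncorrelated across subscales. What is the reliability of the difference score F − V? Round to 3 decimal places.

Var(F−V) = 13.1² + 7.4² − 2·13.1·7.4·0.13 = 226.37 − 25.2044 = 201.166.
Under uncorrelated errors the observed covariances equal the true-score covariances, so only the own-variance terms attenuate.
True-score variance = [13.1²·0.90 + 7.4²·0.96] − 25.2044 = 207.019 − 25.2044 = 181.814.
Reliability = 181.814 / 201.166 = 0.904.

0.904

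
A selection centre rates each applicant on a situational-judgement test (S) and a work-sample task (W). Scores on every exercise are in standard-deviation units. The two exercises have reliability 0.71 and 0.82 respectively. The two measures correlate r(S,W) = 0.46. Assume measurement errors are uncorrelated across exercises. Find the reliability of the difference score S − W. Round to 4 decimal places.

0.5648

Var(S−W) = 1 + 1 − 2·0.46 = 2 − 0.92 = 1.08.
Because errors are independent across components, Cov(Tᵢ,Tⱼ) = Cov(Xᵢ,Xⱼ); the off-diagonal part of the true-score variance is the same as above.
True-score variance = [0.71 + 0.82] − 0.92 = 1.53 − 0.92 = 0.61.
Reliability = 0.61 / 1.08 = 0.5648.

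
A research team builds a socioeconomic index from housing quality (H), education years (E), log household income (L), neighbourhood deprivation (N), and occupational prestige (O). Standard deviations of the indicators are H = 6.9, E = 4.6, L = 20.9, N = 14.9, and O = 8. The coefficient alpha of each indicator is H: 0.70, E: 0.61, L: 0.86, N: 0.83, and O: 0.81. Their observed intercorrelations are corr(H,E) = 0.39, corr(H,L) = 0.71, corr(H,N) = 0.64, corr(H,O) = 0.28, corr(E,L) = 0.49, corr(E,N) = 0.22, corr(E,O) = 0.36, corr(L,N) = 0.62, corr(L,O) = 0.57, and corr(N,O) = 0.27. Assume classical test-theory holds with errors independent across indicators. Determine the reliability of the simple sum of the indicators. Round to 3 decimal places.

Var(H+E+L+N+O) = 6.9² + 4.6² + 20.9² + 14.9² + 8² + 2·[6.9·4.6·0.39 + 6.9·20.9·0.71 + 6.9·14.9·0.64 + 6.9·8·0.28 + 4.6·20.9·0.49 + 4.6·14.9·0.22 + 4.6·8·0.36 + 20.9·14.9·0.62 + 20.9·8·0.57 + 14.9·8·0.27] = 791.59 + 1184.04 = 1975.63.
With uncorrelated errors the cross-covariances are all true-score covariance, so they carry over unchanged; only the diagonal terms shrink to ρᵢσᵢ².
True-score variance = [6.9²·0.70 + 4.6²·0.61 + 20.9²·0.86 + 14.9²·0.83 + 8²·0.81] + 1184.04 = 658 + 1184.04 = 1842.04.
Reliability = 1842.04 / 1975.63 = 0.932.

0.932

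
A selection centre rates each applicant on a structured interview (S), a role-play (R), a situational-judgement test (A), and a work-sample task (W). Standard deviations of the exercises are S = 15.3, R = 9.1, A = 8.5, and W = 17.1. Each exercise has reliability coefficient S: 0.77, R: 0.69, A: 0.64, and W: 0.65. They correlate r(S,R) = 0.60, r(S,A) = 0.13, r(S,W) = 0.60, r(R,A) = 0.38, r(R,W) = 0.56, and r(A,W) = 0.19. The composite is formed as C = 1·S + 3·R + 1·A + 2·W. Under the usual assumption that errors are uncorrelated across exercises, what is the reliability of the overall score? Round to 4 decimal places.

0.8473

Var(C) = 15.3² + 3²·9.1² + 8.5² + 2²·17.1² + 2·[3·15.3·9.1·0.60 + 15.3·8.5·0.13 + 2·15.3·17.1·0.60 + 3·9.1·8.5·0.38 + 6·9.1·17.1·0.56 + 2·8.5·17.1·0.19] = 2221.27 + 2495.48 = 4716.75.
Under uncorrelated errors the observed covariances equal the true-score covariances, so only the own-variance terms attenuate.
True-score variance = [15.3²·0.77 + 3²·9.1²·0.69 + 8.5²·0.64 + 2²·17.1²·0.65] + 2495.48 = 1501.01 + 2495.48 = 3996.48.
Reliability = 3996.48 / 4716.75 = 0.8473.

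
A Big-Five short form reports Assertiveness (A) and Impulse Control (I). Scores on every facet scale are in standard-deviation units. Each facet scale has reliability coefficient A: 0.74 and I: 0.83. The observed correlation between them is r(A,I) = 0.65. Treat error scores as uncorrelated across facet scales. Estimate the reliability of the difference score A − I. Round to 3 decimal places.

Var(A−I) = 1 + 1 − 2·0.65 = 2 − 1.3 = 0.7.
Under uncorrelated errors the observed covariances equal the true-score covariances, so only the own-variance terms attenuate.
True-score variance = [0.74 + 0.83] − 1.3 = 1.57 − 1.3 = 0.27.
Reliability = 0.27 / 0.7 = 0.386.

0.386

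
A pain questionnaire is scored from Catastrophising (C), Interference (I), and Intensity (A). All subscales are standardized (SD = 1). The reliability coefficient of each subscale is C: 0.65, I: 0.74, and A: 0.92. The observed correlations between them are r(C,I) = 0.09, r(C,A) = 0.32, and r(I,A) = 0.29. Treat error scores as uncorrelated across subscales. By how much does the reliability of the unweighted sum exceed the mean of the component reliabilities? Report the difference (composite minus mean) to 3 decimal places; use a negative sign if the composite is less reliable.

Var(sum) = 3 + 1.4 = 4.4; true-score variance = 2.31 + 1.4 = 3.71; composite reliability = 0.8432.
Mean component reliability = 0.7700.
Difference = 0.8432 − 0.7700 = 0.073.

0.073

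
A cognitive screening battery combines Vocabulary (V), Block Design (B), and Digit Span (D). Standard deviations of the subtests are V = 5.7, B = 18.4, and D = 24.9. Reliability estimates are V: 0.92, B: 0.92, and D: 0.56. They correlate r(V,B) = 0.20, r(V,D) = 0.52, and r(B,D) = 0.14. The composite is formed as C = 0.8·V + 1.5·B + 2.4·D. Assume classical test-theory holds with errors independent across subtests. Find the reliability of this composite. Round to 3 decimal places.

Var(C) = 0.8²·5.7² + 1.5²·18.4² + 2.4²·24.9² + 2·[1.2·5.7·18.4·0.20 + 1.92·5.7·24.9·0.52 + 3.6·18.4·24.9·0.14] = 4353.81 + 795.574 = 5149.38.
Because errors are independent across components, Cov(Tᵢ,Tⱼ) = Cov(Xᵢ,Xⱼ); the off-diagonal part of the true-score variance is the same as above.
True-score variance = [0.8²·5.7²·0.92 + 1.5²·18.4²·0.92 + 2.4²·24.9²·0.56] + 795.574 = 2719.85 + 795.574 = 3515.43.
Reliability = 3515.43 / 5149.38 = 0.683.

0.683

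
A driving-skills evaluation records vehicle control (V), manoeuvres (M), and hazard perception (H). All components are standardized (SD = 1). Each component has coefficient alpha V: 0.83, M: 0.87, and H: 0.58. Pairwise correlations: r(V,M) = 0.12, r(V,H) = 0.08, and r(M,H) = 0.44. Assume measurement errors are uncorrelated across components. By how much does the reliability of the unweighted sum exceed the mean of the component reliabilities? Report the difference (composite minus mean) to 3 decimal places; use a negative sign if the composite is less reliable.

Var(sum) = 3 + 1.28 = 4.28; true-score variance = 2.28 + 1.28 = 3.56; composite reliability = 0.8318.
Mean component reliability = 0.7600.
Difference = 0.8318 − 0.7600 = 0.072.

0.072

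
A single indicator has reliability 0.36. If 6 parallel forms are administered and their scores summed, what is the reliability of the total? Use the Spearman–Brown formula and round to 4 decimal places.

0.7714

ρ_k = kρ / (1 + (k−1)ρ) = 6·0.36 / (1 + 5·0.36) = 2.160 / 2.800 = 0.7714.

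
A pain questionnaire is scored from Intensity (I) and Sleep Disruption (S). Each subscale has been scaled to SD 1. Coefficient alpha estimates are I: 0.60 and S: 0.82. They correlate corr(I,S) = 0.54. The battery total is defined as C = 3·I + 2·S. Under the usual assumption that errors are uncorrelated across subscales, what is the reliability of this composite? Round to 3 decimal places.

Var(C) = 3² + 2² + 2·[6·0.54] = 13 + 6.48 = 19.48.
Under uncorrelated errors the observed covariances equal the true-score covariances, so only the own-variance terms attenuate.
True-score variance = [3²·0.60 + 2²·0.82] + 6.48 = 8.68 + 6.48 = 15.16.
Reliability = 15.16 / 19.48 = 0.778.

0.778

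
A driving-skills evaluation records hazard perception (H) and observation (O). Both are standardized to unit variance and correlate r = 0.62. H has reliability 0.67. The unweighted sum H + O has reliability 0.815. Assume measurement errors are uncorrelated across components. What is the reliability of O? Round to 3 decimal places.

Var(H+O) = 2 + 2·0.62 = 3.240.
True-score variance = ρ_H + ρ_O + 2·0.62, so 0.815 = (0.67 + ρ_O + 1.24) / 3.240.
ρ_O = 0.815·3.240 − 0.67 − 1.24 = 0.731.

0.731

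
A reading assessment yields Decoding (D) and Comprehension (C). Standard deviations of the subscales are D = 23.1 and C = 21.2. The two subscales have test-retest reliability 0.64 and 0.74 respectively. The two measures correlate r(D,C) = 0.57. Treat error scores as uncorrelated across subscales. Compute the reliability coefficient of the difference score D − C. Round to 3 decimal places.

0.273

Var(D−C) = 23.1² + 21.2² − 2·23.1·21.2·0.57 = 983.05 − 558.281 = 424.769.
Because errors are independent across components, Cov(Tᵢ,Tⱼ) = Cov(Xᵢ,Xⱼ); the off-diagonal part of the true-score variance is the same as above.
True-score variance = [23.1²·0.64 + 21.2²·0.74] − 558.281 = 674.096 − 558.281 = 115.815.
Reliability = 115.815 / 424.769 = 0.273.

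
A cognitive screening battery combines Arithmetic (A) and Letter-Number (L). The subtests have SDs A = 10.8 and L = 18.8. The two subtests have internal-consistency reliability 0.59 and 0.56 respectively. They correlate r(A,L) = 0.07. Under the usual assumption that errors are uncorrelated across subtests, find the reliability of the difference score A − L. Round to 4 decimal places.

Var(A−L) = 10.8² + 18.8² − 2·10.8·18.8·0.07 = 470.08 − 28.4256 = 441.654.
Because errors are independent across components, Cov(Tᵢ,Tⱼ) = Cov(Xᵢ,Xⱼ); the off-diagonal part of the true-score variance is the same as above.
True-score variance = [10.8²·0.59 + 18.8²·0.56] − 28.4256 = 266.744 − 28.4256 = 238.318.
Reliability = 238.318 / 441.654 = 0.5396.

0.5396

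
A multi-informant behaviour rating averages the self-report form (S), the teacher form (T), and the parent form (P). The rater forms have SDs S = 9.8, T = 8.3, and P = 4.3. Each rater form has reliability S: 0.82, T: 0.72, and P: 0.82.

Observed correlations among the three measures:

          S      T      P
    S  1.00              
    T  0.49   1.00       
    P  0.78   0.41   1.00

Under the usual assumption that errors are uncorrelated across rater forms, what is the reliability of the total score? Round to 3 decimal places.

Var(S+T+P) = 9.8² + 8.3² + 4.3² + 2·[9.8·8.3·0.49 + 9.8·4.3·0.78 + 8.3·4.3·0.41] = 183.42 + 174.717 = 358.137.
Under uncorrelated errors the observed covariances equal the true-score covariances, so only the own-variance terms attenuate.
True-score variance = [9.8²·0.82 + 8.3²·0.72 + 4.3²·0.82] + 174.717 = 143.515 + 174.717 = 318.233.
Reliability = 318.233 / 358.137 = 0.889.

0.889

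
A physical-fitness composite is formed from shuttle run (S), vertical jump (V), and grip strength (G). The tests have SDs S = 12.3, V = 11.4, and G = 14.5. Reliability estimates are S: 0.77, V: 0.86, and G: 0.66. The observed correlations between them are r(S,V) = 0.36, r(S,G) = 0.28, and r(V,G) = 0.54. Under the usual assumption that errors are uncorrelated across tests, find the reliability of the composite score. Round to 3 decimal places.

Var(S+V+G) = 12.3² + 11.4² + 14.5² + 2·[12.3·11.4·0.36 + 12.3·14.5·0.28 + 11.4·14.5·0.54] = 491.5 + 379.358 = 870.858.
With uncorrelated errors the cross-covariances are all true-score covariance, so they carry over unchanged; only the diagonal terms shrink to ρᵢσᵢ².
True-score variance = [12.3²·0.77 + 11.4²·0.86 + 14.5²·0.66] + 379.358 = 367.024 + 379.358 = 746.382.
Reliability = 746.382 / 870.858 = 0.857.

0.857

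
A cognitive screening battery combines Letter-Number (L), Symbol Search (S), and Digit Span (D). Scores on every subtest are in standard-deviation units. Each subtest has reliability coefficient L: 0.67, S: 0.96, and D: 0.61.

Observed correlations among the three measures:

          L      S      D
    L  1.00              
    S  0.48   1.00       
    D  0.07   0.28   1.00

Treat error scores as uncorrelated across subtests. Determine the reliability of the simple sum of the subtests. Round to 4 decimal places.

Var(L+S+D) = 3 + 2·[0.48 + 0.07 + 0.28] = 3 + 1.66 = 4.66.
With uncorrelated errors the cross-covariances are all true-score covariance, so they carry over unchanged; only the diagonal terms shrink to ρᵢσᵢ².
True-score variance = [0.67 + 0.96 + 0.61] + 1.66 = 2.24 + 1.66 = 3.9.
Reliability = 3.9 / 4.66 = 0.8369.

0.8369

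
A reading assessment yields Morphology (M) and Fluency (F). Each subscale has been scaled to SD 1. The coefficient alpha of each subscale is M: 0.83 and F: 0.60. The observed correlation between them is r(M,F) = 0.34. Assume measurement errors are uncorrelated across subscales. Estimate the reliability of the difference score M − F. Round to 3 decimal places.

0.568

Var(M−F) = 1 + 1 − 2·0.34 = 2 − 0.68 = 1.32.
Because errors are independent across components, Cov(Tᵢ,Tⱼ) = Cov(Xᵢ,Xⱼ); the off-diagonal part of the true-score variance is the same as above.
True-score variance = [0.83 + 0.60] − 0.68 = 1.43 − 0.68 = 0.75.
Reliability = 0.75 / 1.32 = 0.568.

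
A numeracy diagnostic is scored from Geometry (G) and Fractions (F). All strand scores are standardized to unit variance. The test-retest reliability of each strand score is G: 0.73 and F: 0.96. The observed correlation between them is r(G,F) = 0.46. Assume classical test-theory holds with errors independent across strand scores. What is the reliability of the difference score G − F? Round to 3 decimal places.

Var(G−F) = 1 + 1 − 2·0.46 = 2 − 0.92 = 1.08.
Because errors are independent across components, Cov(Tᵢ,Tⱼ) = Cov(Xᵢ,Xⱼ); the off-diagonal part of the true-score variance is the same as above.
True-score variance = [0.73 + 0.96] − 0.92 = 1.69 − 0.92 = 0.77.
Reliability = 0.77 / 1.08 = 0.713.

0.713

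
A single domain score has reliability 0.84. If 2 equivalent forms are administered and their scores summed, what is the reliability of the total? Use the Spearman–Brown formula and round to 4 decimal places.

ρ_k = kρ / (1 + (k−1)ρ) = 2·0.84 / (1 + 1·0.84) = 1.680 / 1.840 = 0.9130.

0.9130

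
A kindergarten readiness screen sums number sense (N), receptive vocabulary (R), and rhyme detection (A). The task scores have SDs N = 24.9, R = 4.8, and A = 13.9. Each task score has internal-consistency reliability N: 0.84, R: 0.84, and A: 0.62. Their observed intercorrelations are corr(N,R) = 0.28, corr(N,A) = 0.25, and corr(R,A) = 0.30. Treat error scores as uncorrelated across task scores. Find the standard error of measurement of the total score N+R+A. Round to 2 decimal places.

13.28

Var(total) = 836.26 + 280.018 = 1116.28.
True-score variance = 659.952 + 280.018 = 939.97, so reliability = 0.8421.
Error variance = 1116.28 − 939.97 = 176.308; SEM = √176.308 = 13.28.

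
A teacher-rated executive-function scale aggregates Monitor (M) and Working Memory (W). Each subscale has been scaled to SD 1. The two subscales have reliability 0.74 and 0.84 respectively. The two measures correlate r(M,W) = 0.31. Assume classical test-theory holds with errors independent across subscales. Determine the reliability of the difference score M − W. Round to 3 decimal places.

0.696

Var(M−W) = 1 + 1 − 2·0.31 = 2 − 0.62 = 1.38.
With uncorrelated errors the cross-covariances are all true-score covariance, so they carry over unchanged; only the diagonal terms shrink to ρᵢσᵢ².
True-score variance = [0.74 + 0.84] − 0.62 = 1.58 − 0.62 = 0.96.
Reliability = 0.96 / 1.38 = 0.696.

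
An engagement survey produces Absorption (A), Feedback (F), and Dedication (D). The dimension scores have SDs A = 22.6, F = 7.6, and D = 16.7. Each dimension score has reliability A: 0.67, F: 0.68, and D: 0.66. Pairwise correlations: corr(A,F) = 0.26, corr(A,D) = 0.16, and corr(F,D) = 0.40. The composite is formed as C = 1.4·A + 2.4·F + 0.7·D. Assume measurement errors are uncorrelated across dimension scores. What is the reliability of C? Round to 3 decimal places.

0.765

Var(C) = 1.4²·22.6² + 2.4²·7.6² + 0.7²·16.7² + 2·[3.36·22.6·7.6·0.26 + 0.98·22.6·16.7·0.16 + 1.68·7.6·16.7·0.40] = 1470.44 + 589.038 = 2059.48.
Under uncorrelated errors the observed covariances equal the true-score covariances, so only the own-variance terms attenuate.
True-score variance = [1.4²·22.6²·0.67 + 2.4²·7.6²·0.68 + 0.7²·16.7²·0.66] + 589.038 = 987.157 + 589.038 = 1576.2.
Reliability = 1576.2 / 2059.48 = 0.765.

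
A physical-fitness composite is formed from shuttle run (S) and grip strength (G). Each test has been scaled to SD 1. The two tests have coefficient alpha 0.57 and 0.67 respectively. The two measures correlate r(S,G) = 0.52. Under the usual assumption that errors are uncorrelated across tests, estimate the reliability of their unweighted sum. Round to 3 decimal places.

0.750

Var(S+G) = 2 + 2·[0.52] = 2 + 1.04 = 3.04.
Under uncorrelated errors the observed covariances equal the true-score covariances, so only the own-variance terms attenuate.
True-score variance = [0.57 + 0.67] + 1.04 = 1.24 + 1.04 = 2.28.
Reliability = 2.28 / 3.04 = 0.750.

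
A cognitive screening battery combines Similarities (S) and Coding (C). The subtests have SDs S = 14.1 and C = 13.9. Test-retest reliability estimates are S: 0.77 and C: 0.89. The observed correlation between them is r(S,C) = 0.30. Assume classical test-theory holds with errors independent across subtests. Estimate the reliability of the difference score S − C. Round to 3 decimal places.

Var(S−C) = 14.1² + 13.9² − 2·14.1·13.9·0.30 = 392.02 − 117.594 = 274.426.
Because errors are independent across components, Cov(Tᵢ,Tⱼ) = Cov(Xᵢ,Xⱼ); the off-diagonal part of the true-score variance is the same as above.
True-score variance = [14.1²·0.77 + 13.9²·0.89] − 117.594 = 325.041 − 117.594 = 207.447.
Reliability = 207.447 / 274.426 = 0.756.

0.756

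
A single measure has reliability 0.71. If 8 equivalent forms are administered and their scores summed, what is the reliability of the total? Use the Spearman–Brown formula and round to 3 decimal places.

ρ_k = kρ / (1 + (k−1)ρ) = 8·0.71 / (1 + 7·0.71) = 5.680 / 5.970 = 0.951.

0.951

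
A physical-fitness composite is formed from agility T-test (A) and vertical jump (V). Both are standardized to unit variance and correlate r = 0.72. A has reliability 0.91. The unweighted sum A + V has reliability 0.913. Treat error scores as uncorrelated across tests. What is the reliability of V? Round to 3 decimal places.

Var(A+V) = 2 + 2·0.72 = 3.440.
True-score variance = ρ_A + ρ_V + 2·0.72, so 0.913 = (0.91 + ρ_V + 1.44) / 3.440.
ρ_V = 0.913·3.440 − 0.91 − 1.44 = 0.791.

0.791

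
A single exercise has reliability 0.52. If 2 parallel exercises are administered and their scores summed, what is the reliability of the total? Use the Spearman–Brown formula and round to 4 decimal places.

0.6842

ρ_k = kρ / (1 + (k−1)ρ) = 2·0.52 / (1 + 1·0.52) = 1.040 / 1.520 = 0.6842.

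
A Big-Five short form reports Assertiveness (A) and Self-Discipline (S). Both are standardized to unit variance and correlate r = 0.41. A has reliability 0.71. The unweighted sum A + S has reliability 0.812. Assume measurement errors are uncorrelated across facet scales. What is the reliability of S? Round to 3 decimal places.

0.760

Var(A+S) = 2 + 2·0.41 = 2.820.
True-score variance = ρ_A + ρ_S + 2·0.41, so 0.812 = (0.71 + ρ_S + 0.82) / 2.820.
ρ_S = 0.812·2.820 − 0.71 − 0.82 = 0.760.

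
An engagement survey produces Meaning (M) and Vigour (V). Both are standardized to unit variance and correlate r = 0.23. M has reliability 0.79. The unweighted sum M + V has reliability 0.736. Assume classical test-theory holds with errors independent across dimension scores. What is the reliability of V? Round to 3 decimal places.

0.561

Var(M+V) = 2 + 2·0.23 = 2.460.
True-score variance = ρ_M + ρ_V + 2·0.23, so 0.736 = (0.79 + ρ_V + 0.46) / 2.460.
ρ_V = 0.736·2.460 − 0.79 − 0.46 = 0.561.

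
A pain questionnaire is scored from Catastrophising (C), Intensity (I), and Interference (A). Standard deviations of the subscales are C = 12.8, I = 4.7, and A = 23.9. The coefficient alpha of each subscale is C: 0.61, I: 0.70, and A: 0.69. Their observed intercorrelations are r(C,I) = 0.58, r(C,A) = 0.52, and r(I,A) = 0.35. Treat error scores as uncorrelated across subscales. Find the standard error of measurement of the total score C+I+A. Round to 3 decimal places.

15.735

Var(total) = 757.14 + 466.573 = 1223.71.
True-score variance = 509.54 + 466.573 = 976.114, so reliability = 0.7977.
Error variance = 1223.71 − 976.114 = 247.6; SEM = √247.6 = 15.735.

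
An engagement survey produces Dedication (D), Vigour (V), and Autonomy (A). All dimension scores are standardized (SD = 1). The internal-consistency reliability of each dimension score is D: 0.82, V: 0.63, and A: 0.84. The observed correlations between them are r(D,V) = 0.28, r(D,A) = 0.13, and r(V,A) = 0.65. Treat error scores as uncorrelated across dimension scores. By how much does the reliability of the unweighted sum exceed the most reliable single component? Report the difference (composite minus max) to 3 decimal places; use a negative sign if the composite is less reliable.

0.021

Var(sum) = 3 + 2.12 = 5.12; true-score variance = 2.29 + 2.12 = 4.41; composite reliability = 0.8613.
Max component reliability = 0.8400.
Difference = 0.8613 − 0.8400 = 0.021.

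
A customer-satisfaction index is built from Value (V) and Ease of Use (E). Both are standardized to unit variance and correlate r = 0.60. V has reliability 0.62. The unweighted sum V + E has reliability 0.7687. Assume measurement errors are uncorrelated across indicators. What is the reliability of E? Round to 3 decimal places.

0.640

Var(V+E) = 2 + 2·0.60 = 3.200.
True-score variance = ρ_V + ρ_E + 2·0.60, so 0.7687 = (0.62 + ρ_E + 1.20) / 3.200.
ρ_E = 0.7687·3.200 − 0.62 − 1.20 = 0.640.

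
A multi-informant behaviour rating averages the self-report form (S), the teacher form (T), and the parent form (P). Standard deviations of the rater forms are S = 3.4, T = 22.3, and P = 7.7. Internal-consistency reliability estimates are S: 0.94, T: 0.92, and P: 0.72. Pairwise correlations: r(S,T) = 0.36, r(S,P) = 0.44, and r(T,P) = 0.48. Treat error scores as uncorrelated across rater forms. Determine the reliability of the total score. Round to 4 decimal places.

Var(S+T+P) = 3.4² + 22.3² + 7.7² + 2·[3.4·22.3·0.36 + 3.4·7.7·0.44 + 22.3·7.7·0.48] = 568.14 + 242.47 = 810.61.
Under uncorrelated errors the observed covariances equal the true-score covariances, so only the own-variance terms attenuate.
True-score variance = [3.4²·0.94 + 22.3²·0.92 + 7.7²·0.72] + 242.47 = 511.062 + 242.47 = 753.532.
Reliability = 753.532 / 810.61 = 0.9296.

0.9296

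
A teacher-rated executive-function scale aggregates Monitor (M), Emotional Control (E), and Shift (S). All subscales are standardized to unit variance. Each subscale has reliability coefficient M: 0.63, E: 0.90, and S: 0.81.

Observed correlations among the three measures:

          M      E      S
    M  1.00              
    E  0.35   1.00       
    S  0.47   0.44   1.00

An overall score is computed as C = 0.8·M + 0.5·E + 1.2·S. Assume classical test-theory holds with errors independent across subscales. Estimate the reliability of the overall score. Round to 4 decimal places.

Var(C) = 0.8² + 0.5² + 1.2² + 2·[0.4·0.35 + 0.96·0.47 + 0.6·0.44] = 2.33 + 1.7104 = 4.0404.
Under uncorrelated errors the observed covariances equal the true-score covariances, so only the own-variance terms attenuate.
True-score variance = [0.8²·0.63 + 0.5²·0.90 + 1.2²·0.81] + 1.7104 = 1.7946 + 1.7104 = 3.505.
Reliability = 3.505 / 4.0404 = 0.8675.

0.8675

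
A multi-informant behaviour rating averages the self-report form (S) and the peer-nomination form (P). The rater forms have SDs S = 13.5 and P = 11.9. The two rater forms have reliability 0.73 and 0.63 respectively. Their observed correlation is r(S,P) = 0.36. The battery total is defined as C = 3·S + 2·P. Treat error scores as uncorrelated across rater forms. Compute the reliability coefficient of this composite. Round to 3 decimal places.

0.775

Var(C) = 3²·13.5² + 2²·11.9² + 2·[6·13.5·11.9·0.36] = 2206.69 + 694.008 = 2900.7.
With uncorrelated errors the cross-covariances are all true-score covariance, so they carry over unchanged; only the diagonal terms shrink to ρᵢσᵢ².
True-score variance = [3²·13.5²·0.73 + 2²·11.9²·0.63] + 694.008 = 1554.24 + 694.008 = 2248.25.
Reliability = 2248.25 / 2900.7 = 0.775.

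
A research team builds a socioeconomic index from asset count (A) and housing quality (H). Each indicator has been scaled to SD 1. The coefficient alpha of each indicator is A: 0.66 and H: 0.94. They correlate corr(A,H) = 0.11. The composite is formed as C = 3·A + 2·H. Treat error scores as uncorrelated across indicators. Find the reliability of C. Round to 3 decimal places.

Var(C) = 3² + 2² + 2·[6·0.11] = 13 + 1.32 = 14.32.
Under uncorrelated errors the observed covariances equal the true-score covariances, so only the own-variance terms attenuate.
True-score variance = [3²·0.66 + 2²·0.94] + 1.32 = 9.7 + 1.32 = 11.02.
Reliability = 11.02 / 14.32 = 0.770.

0.770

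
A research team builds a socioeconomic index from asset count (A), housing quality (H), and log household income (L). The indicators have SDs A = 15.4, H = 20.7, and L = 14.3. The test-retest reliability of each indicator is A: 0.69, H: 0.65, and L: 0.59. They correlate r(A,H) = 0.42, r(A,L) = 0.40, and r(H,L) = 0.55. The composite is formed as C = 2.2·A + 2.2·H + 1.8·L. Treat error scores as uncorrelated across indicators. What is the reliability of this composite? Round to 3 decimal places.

0.811

Var(C) = 2.2²·15.4² + 2.2²·20.7² + 1.8²·14.3² + 2·[4.84·15.4·20.7·0.42 + 3.96·15.4·14.3·0.40 + 3.96·20.7·14.3·0.55] = 3884.29 + 3283.11 = 7167.4.
With uncorrelated errors the cross-covariances are all true-score covariance, so they carry over unchanged; only the diagonal terms shrink to ρᵢσᵢ².
True-score variance = [2.2²·15.4²·0.69 + 2.2²·20.7²·0.65 + 1.8²·14.3²·0.59] + 3283.11 = 2530.95 + 3283.11 = 5814.06.
Reliability = 5814.06 / 7167.4 = 0.811.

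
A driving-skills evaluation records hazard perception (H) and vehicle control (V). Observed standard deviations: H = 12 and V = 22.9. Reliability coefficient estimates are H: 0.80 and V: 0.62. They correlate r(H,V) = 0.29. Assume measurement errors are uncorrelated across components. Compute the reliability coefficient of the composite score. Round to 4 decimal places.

Var(H+V) = 12² + 22.9² + 2·[12·22.9·0.29] = 668.41 + 159.384 = 827.794.
With uncorrelated errors the cross-covariances are all true-score covariance, so they carry over unchanged; only the diagonal terms shrink to ρᵢσᵢ².
True-score variance = [12²·0.80 + 22.9²·0.62] + 159.384 = 440.334 + 159.384 = 599.718.
Reliability = 599.718 / 827.794 = 0.7245.

0.7245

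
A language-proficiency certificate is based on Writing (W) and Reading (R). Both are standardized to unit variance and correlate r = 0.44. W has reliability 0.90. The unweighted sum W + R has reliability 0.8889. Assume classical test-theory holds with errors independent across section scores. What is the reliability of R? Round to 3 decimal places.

Var(W+R) = 2 + 2·0.44 = 2.880.
True-score variance = ρ_W + ρ_R + 2·0.44, so 0.8889 = (0.90 + ρ_R + 0.88) / 2.880.
ρ_R = 0.8889·2.880 − 0.90 − 0.88 = 0.780.

0.780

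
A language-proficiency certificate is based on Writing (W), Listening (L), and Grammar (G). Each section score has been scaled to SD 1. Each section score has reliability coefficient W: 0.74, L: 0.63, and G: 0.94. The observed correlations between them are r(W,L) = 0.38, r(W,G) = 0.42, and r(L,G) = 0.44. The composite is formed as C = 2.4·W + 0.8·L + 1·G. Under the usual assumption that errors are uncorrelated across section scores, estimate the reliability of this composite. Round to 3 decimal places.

0.845

Var(C) = 2.4² + 0.8² + 1 + 2·[1.92·0.38 + 2.4·0.42 + 0.8·0.44] = 7.4 + 4.1792 = 11.5792.
Under uncorrelated errors the observed covariances equal the true-score covariances, so only the own-variance terms attenuate.
True-score variance = [2.4²·0.74 + 0.8²·0.63 + 0.94] + 4.1792 = 5.6056 + 4.1792 = 9.7848.
Reliability = 9.7848 / 11.5792 = 0.845.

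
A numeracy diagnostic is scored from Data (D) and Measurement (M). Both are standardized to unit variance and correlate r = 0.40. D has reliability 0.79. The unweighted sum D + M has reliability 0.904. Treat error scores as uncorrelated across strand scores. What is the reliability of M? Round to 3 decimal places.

0.941

Var(D+M) = 2 + 2·0.40 = 2.800.
True-score variance = ρ_D + ρ_M + 2·0.40, so 0.904 = (0.79 + ρ_M + 0.80) / 2.800.
ρ_M = 0.904·2.800 − 0.79 − 0.80 = 0.941.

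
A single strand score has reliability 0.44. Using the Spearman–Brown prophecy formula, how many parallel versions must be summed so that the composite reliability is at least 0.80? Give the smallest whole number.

k ≥ ρ*(1−ρ₁)/(ρ₁(1−ρ*)) = 0.80·0.56 / (0.44·0.20) = 5.091.
Smallest integer k = 6.

6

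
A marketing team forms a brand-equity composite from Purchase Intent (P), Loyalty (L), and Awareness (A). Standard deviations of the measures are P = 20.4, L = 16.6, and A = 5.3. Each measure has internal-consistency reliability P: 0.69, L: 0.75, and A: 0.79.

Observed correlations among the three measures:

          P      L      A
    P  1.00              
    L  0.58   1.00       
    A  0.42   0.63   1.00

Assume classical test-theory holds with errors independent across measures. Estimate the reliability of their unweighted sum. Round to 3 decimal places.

0.845

Var(P+L+A) = 20.4² + 16.6² + 5.3² + 2·[20.4·16.6·0.58 + 20.4·5.3·0.42 + 16.6·5.3·0.63] = 719.81 + 594.498 = 1314.31.
Under uncorrelated errors the observed covariances equal the true-score covariances, so only the own-variance terms attenuate.
True-score variance = [20.4²·0.69 + 16.6²·0.75 + 5.3²·0.79] + 594.498 = 516.011 + 594.498 = 1110.51.
Reliability = 1110.51 / 1314.31 = 0.845.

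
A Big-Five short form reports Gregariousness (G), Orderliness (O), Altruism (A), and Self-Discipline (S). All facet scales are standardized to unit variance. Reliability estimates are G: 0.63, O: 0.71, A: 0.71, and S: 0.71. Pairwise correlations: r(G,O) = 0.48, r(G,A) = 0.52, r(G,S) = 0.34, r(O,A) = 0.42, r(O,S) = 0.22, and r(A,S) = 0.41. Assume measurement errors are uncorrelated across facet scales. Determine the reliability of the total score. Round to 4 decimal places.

0.8588

Var(G+O+A+S) = 4 + 2·[0.48 + 0.52 + 0.34 + 0.42 + 0.22 + 0.41] = 4 + 4.78 = 8.78.
Because errors are independent across components, Cov(Tᵢ,Tⱼ) = Cov(Xᵢ,Xⱼ); the off-diagonal part of the true-score variance is the same as above.
True-score variance = [0.63 + 0.71 + 0.71 + 0.71] + 4.78 = 2.76 + 4.78 = 7.54.
Reliability = 7.54 / 8.78 = 0.8588.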